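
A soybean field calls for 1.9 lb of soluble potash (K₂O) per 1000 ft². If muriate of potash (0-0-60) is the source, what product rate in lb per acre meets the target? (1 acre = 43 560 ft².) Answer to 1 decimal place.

Product per 1000 ft² = 1.9 / 60% = 3.16667 lb.
Convert to per acre: 3.16667 × 43.56 = 137.94 lb.

137.9 lb of product per acre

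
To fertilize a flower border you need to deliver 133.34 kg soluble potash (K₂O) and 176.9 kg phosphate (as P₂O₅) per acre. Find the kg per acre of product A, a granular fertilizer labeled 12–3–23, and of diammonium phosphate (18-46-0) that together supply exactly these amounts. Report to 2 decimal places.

579.74 kg product A, 346.76 kg diammonium phosphate

Per-acre balance (a = product A, b = diammonium phosphate):
K₂O: 0.23·a + 0·b = 133.34
P₂O₅: 0.03·a + 0.46·b = 176.9
Eliminate a: (row1) − 0.23/0.03·(row2) → -3.52667·b = -1222.89, so b = 346.756.
Back-substitute: a = (133.34 − 0·346.756) / 0.23 = 579.739.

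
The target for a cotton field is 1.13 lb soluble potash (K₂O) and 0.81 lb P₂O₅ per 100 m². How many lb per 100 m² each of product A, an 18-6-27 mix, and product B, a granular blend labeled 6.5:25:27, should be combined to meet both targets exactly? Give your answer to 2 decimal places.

Per-100 m² balance (a = product A, b = product B):
K₂O: 0.27·a + 0.27·b = 1.13
P₂O₅: 0.06·a + 0.25·b = 0.81
From row1: a = (1.13 − 0.27·b) / 0.27.
Into row2: 0.06·(1.13 − 0.27·b)/0.27 + 0.25·b = 0.81 → b = 2.94152, a = 1.24366.

1.24 lb product A, 2.94 lb product B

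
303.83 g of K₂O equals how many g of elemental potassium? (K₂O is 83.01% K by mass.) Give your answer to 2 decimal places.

K = 303.83 × 0.8301 = 252.209 g.

252.21 g K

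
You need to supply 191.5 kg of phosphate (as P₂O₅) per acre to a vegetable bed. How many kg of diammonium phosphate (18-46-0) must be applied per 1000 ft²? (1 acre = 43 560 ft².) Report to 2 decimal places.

Product per acre = 191.5 / 46% = 416.304 kg.
Convert to per 1000 ft²: 416.304 × 0.0229568 = 9.55703 kg.

9.56 kg of product per thousand sq ft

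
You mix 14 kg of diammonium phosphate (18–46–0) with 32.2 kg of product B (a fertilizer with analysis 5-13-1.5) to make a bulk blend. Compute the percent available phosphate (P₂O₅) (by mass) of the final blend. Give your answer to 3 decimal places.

23.000% P₂O₅

Total mass = 14 + 32.2 = 46.2 kg.
P₂O₅ mass = 46%×14 + 13%×32.2 = 10.626 kg.
% P₂O₅ = 10.626 / 46.2 = 23%.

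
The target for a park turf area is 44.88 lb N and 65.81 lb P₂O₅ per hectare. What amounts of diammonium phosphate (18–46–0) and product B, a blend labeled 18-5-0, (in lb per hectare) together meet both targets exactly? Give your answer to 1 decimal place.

Per-hectare balance (a = diammonium phosphate, b = product B):
N: 0.18·a + 0.18·b = 44.88
P₂O₅: 0.46·a + 0.05·b = 65.81
Solving simultaneously: a = 130.106, b = 119.228.

130.1 lb diammonium phosphate, 119.2 lb product B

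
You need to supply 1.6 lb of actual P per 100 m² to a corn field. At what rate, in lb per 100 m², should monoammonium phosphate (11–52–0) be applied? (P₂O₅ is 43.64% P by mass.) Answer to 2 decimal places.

7.05 lb of product per hundred sq m

As P₂O₅: 1.6 / 0.4364 = 3.66636 lb per 100 m².
Product per 100 m² = 3.66636 / 52% = 7.05069 lb.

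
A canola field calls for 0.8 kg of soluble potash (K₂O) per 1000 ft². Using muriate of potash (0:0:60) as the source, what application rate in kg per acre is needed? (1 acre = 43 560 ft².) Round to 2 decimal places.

Product per 1000 ft² = 0.8 / 60% = 1.33333 kg.
Convert to per acre: 1.33333 × 43.56 = 58.08 kg.

58.08 kg of product per acre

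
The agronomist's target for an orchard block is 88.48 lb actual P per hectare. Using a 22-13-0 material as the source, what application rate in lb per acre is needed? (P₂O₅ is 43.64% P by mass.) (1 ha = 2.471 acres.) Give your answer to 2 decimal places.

As P₂O₅: 88.48 / 0.4364 = 202.75 lb per hectare.
Product per hectare = 202.75 / 13% = 1559.61 lb.
Convert to per acre: 1559.61 × 0.404694 = 631.167 lb.

631.17 lb of product per acre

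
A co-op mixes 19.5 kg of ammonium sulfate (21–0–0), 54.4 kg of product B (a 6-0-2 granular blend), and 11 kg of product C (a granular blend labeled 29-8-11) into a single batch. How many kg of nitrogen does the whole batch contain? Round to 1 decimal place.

10.5 kg N

N mass = 21%×19.5 + 6%×54.4 + 29%×11 = 10.549 kg.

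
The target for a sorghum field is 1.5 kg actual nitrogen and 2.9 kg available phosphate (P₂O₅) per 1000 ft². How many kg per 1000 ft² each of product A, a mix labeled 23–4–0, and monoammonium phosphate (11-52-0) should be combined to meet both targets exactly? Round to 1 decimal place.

4.0 kg product A, 5.3 kg monoammonium phosphate

Per-1000 ft² balance (a = product A, b = monoammonium phosphate):
N: 0.23·a + 0.11·b = 1.5
P₂O₅: 0.04·a + 0.52·b = 2.9
From row1: a = (1.5 − 0.11·b) / 0.23.
Into row2: 0.04·(1.5 − 0.11·b)/0.23 + 0.52·b = 2.9 → b = 5.2691, a = 4.00174.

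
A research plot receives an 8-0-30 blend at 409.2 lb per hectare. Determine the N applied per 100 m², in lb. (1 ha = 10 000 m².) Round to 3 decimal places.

0.327 lb N per hundred sq m

nitrogen per hectare = 409.2 × 8% = 32.736 lb.
Convert to per 100 m²: 32.736 × 0.01 = 0.32736 lb.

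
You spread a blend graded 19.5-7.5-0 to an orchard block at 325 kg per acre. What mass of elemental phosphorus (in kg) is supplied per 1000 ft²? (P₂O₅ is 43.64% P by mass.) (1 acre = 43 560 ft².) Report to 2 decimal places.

P₂O₅ per acre = 325 × 7.5% = 24.375 kg.
Elemental P = 24.375 × 0.4364 = 10.6372 kg per acre.
Convert to per 1000 ft²: 10.6372 × 0.0229568 = 0.244198 kg.

0.24 kg P per thousand sq ft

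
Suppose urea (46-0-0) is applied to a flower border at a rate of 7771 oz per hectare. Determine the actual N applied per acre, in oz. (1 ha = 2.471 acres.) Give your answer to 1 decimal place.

nitrogen per hectare = 7771 × 46% = 3574.66 oz.
Convert to per acre: 3574.66 × 0.404694 = 1446.645 oz.

1446.6 oz N per acre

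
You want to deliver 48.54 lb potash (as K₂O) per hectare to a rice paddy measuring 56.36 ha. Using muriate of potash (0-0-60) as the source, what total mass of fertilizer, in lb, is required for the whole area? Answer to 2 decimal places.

Product per hectare = 48.54 / 60% = 80.9 lb.
Total product = 80.9 × 56.36 = 4559.524 lb.

4559.52 lb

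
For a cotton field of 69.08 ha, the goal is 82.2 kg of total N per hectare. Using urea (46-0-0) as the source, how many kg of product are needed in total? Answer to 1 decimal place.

12344.3 kg

Product per hectare = 82.2 / 46% = 178.696 kg.
Total product = 178.696 × 69.08 = 12344.296 kg.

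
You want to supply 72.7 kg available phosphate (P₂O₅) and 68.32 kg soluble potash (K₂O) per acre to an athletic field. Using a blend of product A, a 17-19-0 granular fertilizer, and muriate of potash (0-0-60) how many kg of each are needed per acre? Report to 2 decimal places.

382.63 kg product A, 113.87 kg muriate of potash

With a, b = kg per acre of product A and muriate of potash:
P₂O₅: 0.19·a + 0·b = 72.7
K₂O: 0·a + 0.6·b = 68.32
Solving simultaneously: a = 382.632, b = 113.867.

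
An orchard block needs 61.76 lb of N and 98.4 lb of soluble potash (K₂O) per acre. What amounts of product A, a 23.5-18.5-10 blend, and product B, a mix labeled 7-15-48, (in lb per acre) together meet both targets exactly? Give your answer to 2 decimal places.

215.09 lb product A, 160.19 lb product B

Let a = lb of product A, b = lb of product B (per acre).
N: 0.235·a + 0.07·b = 61.76
K₂O: 0.1·a + 0.48·b = 98.4
Solving simultaneously: a = 215.093, b = 160.189.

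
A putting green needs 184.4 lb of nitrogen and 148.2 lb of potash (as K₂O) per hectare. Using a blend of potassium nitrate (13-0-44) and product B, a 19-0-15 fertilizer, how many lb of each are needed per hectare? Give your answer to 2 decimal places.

With a, b = lb per hectare of potassium nitrate and product B:
N: 0.13·a + 0.19·b = 184.4
K₂O: 0.44·a + 0.15·b = 148.2
From row1: a = (184.4 − 0.19·b) / 0.13.
Into row2: 0.44·(184.4 − 0.19·b)/0.13 + 0.15·b = 148.2 → b = 965.211, a = 7.76911.

7.77 lb potassium nitrate, 965.21 lb product B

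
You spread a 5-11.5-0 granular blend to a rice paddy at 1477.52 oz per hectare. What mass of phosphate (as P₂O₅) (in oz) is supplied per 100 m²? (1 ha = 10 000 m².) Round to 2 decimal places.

P₂O₅ per hectare = 1477.52 × 11.5% = 169.915 oz.
Convert to per 100 m²: 169.915 × 0.01 = 1.69915 oz.

1.70 oz P₂O₅ per hundred sq m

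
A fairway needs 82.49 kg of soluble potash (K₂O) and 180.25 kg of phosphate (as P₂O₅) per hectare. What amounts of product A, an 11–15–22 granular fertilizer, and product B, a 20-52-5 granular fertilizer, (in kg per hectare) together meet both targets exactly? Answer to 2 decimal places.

Per-hectare balance (a = product A, b = product B):
K₂O: 0.22·a + 0.05·b = 82.49
P₂O₅: 0.15·a + 0.52·b = 180.25
Solving simultaneously: a = 316.953, b = 255.206.

316.95 kg product A, 255.21 kg product B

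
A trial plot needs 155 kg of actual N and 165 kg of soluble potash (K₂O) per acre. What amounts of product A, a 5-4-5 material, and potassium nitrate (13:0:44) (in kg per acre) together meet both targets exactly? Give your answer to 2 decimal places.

3016.13 kg product A, 32.26 kg potassium nitrate

Let a = kg of product A, b = kg of potassium nitrate (per acre).
N: 0.05·a + 0.13·b = 155
K₂O: 0.05·a + 0.44·b = 165
Eliminate a: (row1) − 0.05/0.05·(row2) → -0.31·b = -10, so b = 32.2581.
Back-substitute: a = (155 − 0.13·32.2581) / 0.05 = 3016.129.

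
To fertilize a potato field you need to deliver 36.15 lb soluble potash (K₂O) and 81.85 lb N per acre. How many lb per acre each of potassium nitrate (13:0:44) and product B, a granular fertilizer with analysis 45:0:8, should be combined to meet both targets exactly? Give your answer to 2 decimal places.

51.81 lb potassium nitrate, 166.92 lb product B

With a, b = lb per acre of potassium nitrate and product B:
K₂O: 0.44·a + 0.08·b = 36.15
N: 0.13·a + 0.45·b = 81.85
Eliminate a: (row1) − 0.44/0.13·(row2) → -1.44308·b = -240.881, so b = 166.922.
Back-substitute: a = (36.15 − 0.08·166.922) / 0.44 = 51.8097.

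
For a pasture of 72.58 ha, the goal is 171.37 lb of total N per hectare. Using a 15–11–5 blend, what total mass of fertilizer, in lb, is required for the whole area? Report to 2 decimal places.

82920.23 lb

Product per hectare = 171.37 / 15% = 1142.47 lb.
Total product = 1142.47 × 72.58 = 82920.231 lb.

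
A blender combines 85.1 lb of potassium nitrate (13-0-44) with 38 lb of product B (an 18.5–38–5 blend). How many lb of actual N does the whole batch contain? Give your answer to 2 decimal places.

N mass = 13%×85.1 + 18.5%×38 = 18.093 lb.

18.09 lb N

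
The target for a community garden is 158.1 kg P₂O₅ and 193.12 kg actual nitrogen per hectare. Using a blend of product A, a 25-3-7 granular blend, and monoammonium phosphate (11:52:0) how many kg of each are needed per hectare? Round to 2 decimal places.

With a, b = kg per hectare of product A and monoammonium phosphate:
P₂O₅: 0.03·a + 0.52·b = 158.1
N: 0.25·a + 0.11·b = 193.12
From row1: a = (158.1 − 0.52·b) / 0.03.
Into row2: 0.25·(158.1 − 0.52·b)/0.03 + 0.11·b = 193.12 → b = 266.2305, a = 655.339.

655.34 kg product A, 266.23 kg monoammonium phosphate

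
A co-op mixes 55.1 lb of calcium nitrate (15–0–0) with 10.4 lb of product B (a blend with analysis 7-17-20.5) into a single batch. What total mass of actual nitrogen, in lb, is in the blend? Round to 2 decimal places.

N mass = 15%×55.1 + 7%×10.4 = 8.993 lb.

8.99 lb N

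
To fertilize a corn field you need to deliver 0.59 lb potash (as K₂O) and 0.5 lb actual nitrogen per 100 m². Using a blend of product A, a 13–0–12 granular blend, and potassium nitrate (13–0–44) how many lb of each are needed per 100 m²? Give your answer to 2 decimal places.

3.44 lb product A, 0.40 lb potassium nitrate

Per-100 m² balance (a = product A, b = potassium nitrate):
K₂O: 0.12·a + 0.44·b = 0.59
N: 0.13·a + 0.13·b = 0.5
From row1: a = (0.59 − 0.44·b) / 0.12.
Into row2: 0.13·(0.59 − 0.44·b)/0.12 + 0.13·b = 0.5 → b = 0.401442, a = 3.44471.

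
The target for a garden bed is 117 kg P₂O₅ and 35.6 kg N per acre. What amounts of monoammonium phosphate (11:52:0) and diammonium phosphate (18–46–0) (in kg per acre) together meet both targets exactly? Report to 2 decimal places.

Let a = kg of monoammonium phosphate, b = kg of diammonium phosphate (per acre).
P₂O₅: 0.52·a + 0.46·b = 117
N: 0.11·a + 0.18·b = 35.6
Solving simultaneously: a = 108.9302, b = 131.209.

108.93 kg monoammonium phosphate, 131.21 kg diammonium phosphate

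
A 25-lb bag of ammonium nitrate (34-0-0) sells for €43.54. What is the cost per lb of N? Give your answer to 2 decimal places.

€5.12 per lb N

N in bag = 25 × 34% = 8.5 lb.
Cost per lb N = €43.54 / 8.5 = €5.1224.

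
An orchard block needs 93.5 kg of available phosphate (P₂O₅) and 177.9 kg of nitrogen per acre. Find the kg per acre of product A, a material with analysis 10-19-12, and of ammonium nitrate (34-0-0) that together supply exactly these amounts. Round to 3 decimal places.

492.105 kg product A, 378.498 kg ammonium nitrate

With a, b = kg per acre of product A and ammonium nitrate:
P₂O₅: 0.19·a + 0·b = 93.5
N: 0.1·a + 0.34·b = 177.9
Eliminate a: (row1) − 0.19/0.1·(row2) → -0.646·b = -244.51, so b = 378.49845.
Back-substitute: a = (93.5 − 0·378.49845) / 0.19 = 492.1053.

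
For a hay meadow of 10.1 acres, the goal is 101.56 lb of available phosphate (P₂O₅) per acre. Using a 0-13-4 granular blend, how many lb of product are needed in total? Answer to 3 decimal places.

7890.431 lb

Product per acre = 101.56 / 13% = 781.231 lb.
Total product = 781.231 × 10.1 = 7890.4308 lb.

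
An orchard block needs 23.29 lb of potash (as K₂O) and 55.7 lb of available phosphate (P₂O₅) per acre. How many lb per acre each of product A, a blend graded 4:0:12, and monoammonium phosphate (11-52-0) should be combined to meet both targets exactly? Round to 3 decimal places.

194.083 lb product A, 107.115 lb monoammonium phosphate

Let a = lb of product A, b = lb of monoammonium phosphate (per acre).
K₂O: 0.12·a + 0·b = 23.29
P₂O₅: 0·a + 0.52·b = 55.7
Solving simultaneously: a = 194.0833, b = 107.1154.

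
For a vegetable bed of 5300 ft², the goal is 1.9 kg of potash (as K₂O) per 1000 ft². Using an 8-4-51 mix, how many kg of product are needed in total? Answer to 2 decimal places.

Product per 1000 ft² = 1.9 / 51% = 3.72549 kg.
Total product = 3.72549 × 5300 / 1000 = 19.7451 kg.

19.75 kg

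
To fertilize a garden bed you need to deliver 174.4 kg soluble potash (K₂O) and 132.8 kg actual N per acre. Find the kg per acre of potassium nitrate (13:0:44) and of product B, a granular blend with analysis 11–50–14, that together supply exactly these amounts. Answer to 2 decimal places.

19.60 kg potassium nitrate, 1184.11 kg product B

Per-acre balance (a = potassium nitrate, b = product B):
K₂O: 0.44·a + 0.14·b = 174.4
N: 0.13·a + 0.11·b = 132.8
Solving simultaneously: a = 19.6026, b = 1184.106.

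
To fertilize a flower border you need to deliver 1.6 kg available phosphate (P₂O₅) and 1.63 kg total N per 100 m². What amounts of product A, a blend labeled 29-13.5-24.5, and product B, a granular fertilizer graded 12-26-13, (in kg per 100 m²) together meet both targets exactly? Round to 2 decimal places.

3.92 kg product A, 4.12 kg product B

With a, b = kg per 100 m² of product A and product B:
P₂O₅: 0.135·a + 0.26·b = 1.6
N: 0.29·a + 0.12·b = 1.63
From row1: a = (1.6 − 0.26·b) / 0.135.
Into row2: 0.29·(1.6 − 0.26·b)/0.135 + 0.12·b = 1.63 → b = 4.12078, a = 3.91554.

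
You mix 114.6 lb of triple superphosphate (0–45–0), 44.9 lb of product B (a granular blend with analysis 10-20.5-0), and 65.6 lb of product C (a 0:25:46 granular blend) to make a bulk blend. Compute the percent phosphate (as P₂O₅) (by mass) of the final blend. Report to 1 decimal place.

Total mass = 114.6 + 44.9 + 65.6 = 225.1 lb.
P₂O₅ mass = 45%×114.6 + 20.5%×44.9 + 25%×65.6 = 77.1745 lb.
% P₂O₅ = 77.1745 / 225.1 = 34.2845%.

34.3% P₂O₅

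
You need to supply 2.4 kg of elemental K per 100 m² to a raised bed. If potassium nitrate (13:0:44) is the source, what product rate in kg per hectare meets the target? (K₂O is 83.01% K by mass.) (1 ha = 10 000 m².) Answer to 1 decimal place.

657.1 kg of product per hectare

As K₂O: 2.4 / 0.8301 = 2.89122 kg per 100 m².
Product per 100 m² = 2.89122 / 44% = 6.57095 kg.
Convert to per hectare: 6.57095 × 100 = 657.095 kg.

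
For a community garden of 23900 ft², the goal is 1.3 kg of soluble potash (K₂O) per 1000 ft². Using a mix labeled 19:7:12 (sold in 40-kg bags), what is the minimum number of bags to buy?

7 bags

Product per 1000 ft² = 1.3 / 12% = 10.8333 kg.
Total product = 10.8333 × 23900 / 1000 = 258.917 kg.
Bags = ⌈258.917 / 40⌉ = 7.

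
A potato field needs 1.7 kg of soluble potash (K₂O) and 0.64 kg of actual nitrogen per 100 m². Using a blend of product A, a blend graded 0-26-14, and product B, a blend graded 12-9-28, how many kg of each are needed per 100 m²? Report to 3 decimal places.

Let a = kg of product A, b = kg of product B (per 100 m²).
K₂O: 0.14·a + 0.28·b = 1.7
N: 0·a + 0.12·b = 0.64
Solving simultaneously: a = 1.47619, b = 5.33333.

1.476 kg product A, 5.333 kg product B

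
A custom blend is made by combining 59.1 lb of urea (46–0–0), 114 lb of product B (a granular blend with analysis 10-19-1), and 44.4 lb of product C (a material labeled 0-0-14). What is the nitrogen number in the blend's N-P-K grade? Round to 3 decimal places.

17.741% N

Total mass = 59.1 + 114 + 44.4 = 217.5 lb.
N mass = 46%×59.1 + 10%×114 + 0%×44.4 = 38.586 lb.
% N = 38.586 / 217.5 = 17.7407%.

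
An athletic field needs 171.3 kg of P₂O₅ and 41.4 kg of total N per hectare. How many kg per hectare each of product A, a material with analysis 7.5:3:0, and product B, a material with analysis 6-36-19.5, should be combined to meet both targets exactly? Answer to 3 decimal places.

Per-hectare balance (a = product A, b = product B):
P₂O₅: 0.03·a + 0.36·b = 171.3
N: 0.075·a + 0.06·b = 41.4
Eliminate b: (row1) − 0.36/0.06·(row2) → -0.42·a = -77.1, so a = 183.5714.
Then b = (41.4 − 0.075·183.5714) / 0.06 = 460.5357.

183.571 kg product A, 460.536 kg product B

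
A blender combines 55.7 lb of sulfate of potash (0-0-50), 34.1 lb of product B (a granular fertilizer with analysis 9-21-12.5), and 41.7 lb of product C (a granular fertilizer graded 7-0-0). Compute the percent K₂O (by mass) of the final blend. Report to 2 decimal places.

24.42% K₂O

Total mass = 55.7 + 34.1 + 41.7 = 131.5 lb.
K₂O mass = 50%×55.7 + 12.5%×34.1 + 0%×41.7 = 32.1125 lb.
% K₂O = 32.1125 / 131.5 = 24.4202%.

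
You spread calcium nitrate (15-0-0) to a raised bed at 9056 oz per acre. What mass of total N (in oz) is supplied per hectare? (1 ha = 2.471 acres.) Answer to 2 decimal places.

3356.61 oz N per hectare

nitrogen per acre = 9056 × 15% = 1358.4 oz.
Convert to per hectare: 1358.4 × 2.471 = 3356.606 oz.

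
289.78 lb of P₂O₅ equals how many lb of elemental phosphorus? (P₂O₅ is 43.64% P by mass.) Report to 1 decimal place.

P = 289.78 × 0.4364 = 126.46 lb.

126.5 lb P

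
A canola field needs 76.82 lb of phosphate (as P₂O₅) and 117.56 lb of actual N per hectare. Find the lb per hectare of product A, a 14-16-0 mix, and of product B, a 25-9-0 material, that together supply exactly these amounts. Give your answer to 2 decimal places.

With a, b = lb per hectare of product A and product B:
P₂O₅: 0.16·a + 0.09·b = 76.82
N: 0.14·a + 0.25·b = 117.56
From row1: a = (76.82 − 0.09·b) / 0.16.
Into row2: 0.14·(76.82 − 0.09·b)/0.16 + 0.25·b = 117.56 → b = 293.971, a = 314.766.

314.77 lb product A, 293.97 lb product B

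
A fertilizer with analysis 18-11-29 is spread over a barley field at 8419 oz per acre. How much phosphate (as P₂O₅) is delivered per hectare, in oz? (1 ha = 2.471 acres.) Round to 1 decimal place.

2288.4 oz P₂O₅ per hectare

P₂O₅ per acre = 8419 × 11% = 926.09 oz.
Convert to per hectare: 926.09 × 2.471 = 2288.37 oz.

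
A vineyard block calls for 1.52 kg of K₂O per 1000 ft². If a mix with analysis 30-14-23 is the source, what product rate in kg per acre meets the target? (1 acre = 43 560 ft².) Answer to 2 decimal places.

Product per 1000 ft² = 1.52 / 23% = 6.6087 kg.
Convert to per acre: 6.6087 × 43.56 = 287.8748 kg.

287.87 kg of product per acre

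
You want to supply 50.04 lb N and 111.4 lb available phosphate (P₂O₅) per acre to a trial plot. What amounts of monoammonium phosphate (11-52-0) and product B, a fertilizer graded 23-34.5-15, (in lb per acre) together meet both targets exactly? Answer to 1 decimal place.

102.4 lb monoammonium phosphate, 168.6 lb product B

Let a = lb of monoammonium phosphate, b = lb of product B (per acre).
N: 0.11·a + 0.23·b = 50.04
P₂O₅: 0.52·a + 0.345·b = 111.4
From row1: a = (50.04 − 0.23·b) / 0.11.
Into row2: 0.52·(50.04 − 0.23·b)/0.11 + 0.345·b = 111.4 → b = 168.607, a = 102.366.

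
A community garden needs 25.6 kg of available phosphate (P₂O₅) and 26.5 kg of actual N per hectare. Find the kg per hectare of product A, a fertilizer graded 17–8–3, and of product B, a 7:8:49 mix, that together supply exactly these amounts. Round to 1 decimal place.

41.0 kg product A, 279.0 kg product B

Let a = kg of product A, b = kg of product B (per hectare).
P₂O₅: 0.08·a + 0.08·b = 25.6
N: 0.17·a + 0.07·b = 26.5
Eliminate a: (row1) − 0.08/0.17·(row2) → 0.0470588·b = 13.1294, so b = 279.
Back-substitute: a = (25.6 − 0.08·279) / 0.08 = 41.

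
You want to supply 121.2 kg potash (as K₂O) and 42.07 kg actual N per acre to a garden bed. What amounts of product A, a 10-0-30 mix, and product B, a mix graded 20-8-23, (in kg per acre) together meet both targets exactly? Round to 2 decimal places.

393.62 kg product A, 13.54 kg product B

With a, b = kg per acre of product A and product B:
K₂O: 0.3·a + 0.23·b = 121.2
N: 0.1·a + 0.2·b = 42.07
Solving simultaneously: a = 393.619, b = 13.5405.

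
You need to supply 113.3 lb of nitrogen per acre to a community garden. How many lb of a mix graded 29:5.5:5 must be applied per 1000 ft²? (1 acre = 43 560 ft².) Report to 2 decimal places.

Product per acre = 113.3 / 29% = 390.69 lb.
Convert to per 1000 ft²: 390.69 × 0.0229568 = 8.969 lb.

8.97 lb of product per thousand sq ft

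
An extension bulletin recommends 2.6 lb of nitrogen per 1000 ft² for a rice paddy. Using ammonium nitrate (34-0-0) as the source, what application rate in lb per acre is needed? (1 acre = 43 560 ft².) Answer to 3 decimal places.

Product per 1000 ft² = 2.6 / 34% = 7.64706 lb.
Convert to per acre: 7.64706 × 43.56 = 333.1059 lb.

333.106 lb of product per acre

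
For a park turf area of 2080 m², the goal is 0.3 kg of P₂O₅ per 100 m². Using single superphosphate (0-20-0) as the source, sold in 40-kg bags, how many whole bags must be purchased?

1 bags

Product per 100 m² = 0.3 / 20% = 1.5 kg.
Total product = 1.5 × 2080 / 100 = 31.2 kg.
Bags = ⌈31.2 / 40⌉ = 1.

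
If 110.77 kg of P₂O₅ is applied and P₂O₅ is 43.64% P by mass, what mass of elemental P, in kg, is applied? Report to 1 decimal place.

48.3 kg P

P = 110.77 × 0.4364 = 48.34 kg.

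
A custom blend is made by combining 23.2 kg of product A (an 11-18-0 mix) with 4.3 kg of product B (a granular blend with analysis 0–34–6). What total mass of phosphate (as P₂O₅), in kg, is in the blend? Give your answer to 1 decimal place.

P₂O₅ mass = 18%×23.2 + 34%×4.3 = 5.638 kg.

5.6 kg P₂O₅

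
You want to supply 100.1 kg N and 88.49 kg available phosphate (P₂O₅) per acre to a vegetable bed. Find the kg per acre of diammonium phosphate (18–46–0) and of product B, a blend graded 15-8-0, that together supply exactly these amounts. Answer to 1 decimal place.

With a, b = kg per acre of diammonium phosphate and product B:
N: 0.18·a + 0.15·b = 100.1
P₂O₅: 0.46·a + 0.08·b = 88.49
Solving simultaneously: a = 96.4377, b = 551.608.

96.4 kg diammonium phosphate, 551.6 kg product B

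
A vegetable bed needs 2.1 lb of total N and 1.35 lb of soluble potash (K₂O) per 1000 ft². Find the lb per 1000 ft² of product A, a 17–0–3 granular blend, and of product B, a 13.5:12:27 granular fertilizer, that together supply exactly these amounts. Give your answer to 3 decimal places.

9.194 lb product A, 3.978 lb product B

Per-1000 ft² balance (a = product A, b = product B):
N: 0.17·a + 0.135·b = 2.1
K₂O: 0.03·a + 0.27·b = 1.35
Solving simultaneously: a = 9.19355, b = 3.97849.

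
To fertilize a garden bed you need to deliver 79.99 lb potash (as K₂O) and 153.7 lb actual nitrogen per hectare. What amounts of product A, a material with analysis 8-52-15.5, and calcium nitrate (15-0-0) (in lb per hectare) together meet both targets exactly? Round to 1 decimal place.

516.1 lb product A, 749.4 lb calcium nitrate

With a, b = lb per hectare of product A and calcium nitrate:
K₂O: 0.155·a + 0·b = 79.99
N: 0.08·a + 0.15·b = 153.7
From row1: a = (79.99 − 0·b) / 0.155.
Into row2: 0.08·(79.99 − 0·b)/0.155 + 0.15·b = 153.7 → b = 749.432, a = 516.065.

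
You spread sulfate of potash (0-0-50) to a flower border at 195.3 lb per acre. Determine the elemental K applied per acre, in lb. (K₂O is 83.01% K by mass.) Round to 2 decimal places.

K₂O per acre = 195.3 × 50% = 97.65 lb.
Elemental K = 97.65 × 0.8301 = 81.0593 lb per acre.

81.06 lb K per acre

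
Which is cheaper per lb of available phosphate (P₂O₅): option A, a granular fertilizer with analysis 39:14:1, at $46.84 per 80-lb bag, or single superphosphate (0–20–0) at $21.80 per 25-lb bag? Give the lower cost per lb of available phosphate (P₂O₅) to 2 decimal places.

$4.18 per lb P₂O₅ (option A)

option A: P₂O₅ per bag = 80 × 14% = 11.2 lb; cost = 46.84 / 11.2 = $4.1821/lb P₂O₅.
single superphosphate: P₂O₅ per bag = 25 × 20% = 5 lb; cost = 21.80 / 5 = $4.3600/lb P₂O₅.
option A is cheaper.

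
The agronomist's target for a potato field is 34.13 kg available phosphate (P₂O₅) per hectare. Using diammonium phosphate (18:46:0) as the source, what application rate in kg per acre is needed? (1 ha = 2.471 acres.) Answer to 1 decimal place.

30.0 kg of product per acre

Product per hectare = 34.13 / 46% = 74.1957 kg.
Convert to per acre: 74.1957 × 0.404694 = 30.0266 kg.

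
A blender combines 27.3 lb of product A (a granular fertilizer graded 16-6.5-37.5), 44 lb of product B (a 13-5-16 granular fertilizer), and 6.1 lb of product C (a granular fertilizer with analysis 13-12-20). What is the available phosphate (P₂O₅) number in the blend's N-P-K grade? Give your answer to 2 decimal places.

6.08% P₂O₅

Total mass = 27.3 + 44 + 6.1 = 77.4 lb.
P₂O₅ mass = 6.5%×27.3 + 5%×44 + 12%×6.1 = 4.7065 lb.
% P₂O₅ = 4.7065 / 77.4 = 6.08075%.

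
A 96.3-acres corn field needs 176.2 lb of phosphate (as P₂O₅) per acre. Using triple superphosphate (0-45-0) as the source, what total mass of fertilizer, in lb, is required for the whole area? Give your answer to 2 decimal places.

Product per acre = 176.2 / 45% = 391.556 lb.
Total product = 391.556 × 96.3 = 37706.8 lb.

37706.80 lb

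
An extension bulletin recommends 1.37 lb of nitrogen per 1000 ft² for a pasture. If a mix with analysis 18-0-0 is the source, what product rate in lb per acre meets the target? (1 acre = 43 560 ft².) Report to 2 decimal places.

Product per 1000 ft² = 1.37 / 18% = 7.61111 lb.
Convert to per acre: 7.61111 × 43.56 = 331.54 lb.

331.54 lb of product per acre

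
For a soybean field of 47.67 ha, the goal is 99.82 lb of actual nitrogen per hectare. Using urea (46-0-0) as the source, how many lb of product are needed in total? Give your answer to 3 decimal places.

Product per hectare = 99.82 / 46% = 217 lb.
Total product = 217 × 47.67 = 10344.39 lb.

10344.390 lb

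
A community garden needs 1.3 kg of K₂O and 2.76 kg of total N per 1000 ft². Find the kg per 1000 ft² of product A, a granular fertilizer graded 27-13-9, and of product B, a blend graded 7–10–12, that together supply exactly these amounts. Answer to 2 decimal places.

9.20 kg product A, 3.93 kg product B

Let a = kg of product A, b = kg of product B (per 1000 ft²).
K₂O: 0.09·a + 0.12·b = 1.3
N: 0.27·a + 0.07·b = 2.76
Solving simultaneously: a = 9.20307, b = 3.93103.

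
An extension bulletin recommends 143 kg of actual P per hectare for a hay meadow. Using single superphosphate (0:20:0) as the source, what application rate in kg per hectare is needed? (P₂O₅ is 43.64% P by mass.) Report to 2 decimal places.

As P₂O₅: 143 / 0.4364 = 327.681 kg per hectare.
Product per hectare = 327.681 / 20% = 1638.405 kg.

1638.41 kg of product per hectare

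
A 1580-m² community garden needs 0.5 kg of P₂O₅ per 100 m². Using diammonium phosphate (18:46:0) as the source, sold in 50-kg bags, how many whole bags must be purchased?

1 bags

Product per 100 m² = 0.5 / 46% = 1.08696 kg.
Total product = 1.08696 × 1580 / 100 = 17.1739 kg.
Bags = ⌈17.1739 / 50⌉ = 1.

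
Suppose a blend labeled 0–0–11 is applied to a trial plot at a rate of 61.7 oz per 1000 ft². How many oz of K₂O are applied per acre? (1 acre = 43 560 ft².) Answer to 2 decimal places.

K₂O per 1000 ft² = 61.7 × 11% = 6.787 oz.
Convert to per acre: 6.787 × 43.56 = 295.642 oz.

295.64 oz K₂O per acre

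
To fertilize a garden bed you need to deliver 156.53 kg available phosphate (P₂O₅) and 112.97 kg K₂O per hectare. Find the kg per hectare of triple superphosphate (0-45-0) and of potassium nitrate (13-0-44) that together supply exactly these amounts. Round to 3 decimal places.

Per-hectare balance (a = triple superphosphate, b = potassium nitrate):
P₂O₅: 0.45·a + 0·b = 156.53
K₂O: 0·a + 0.44·b = 112.97
Solving simultaneously: a = 347.8444, b = 256.75.

347.844 kg triple superphosphate, 256.750 kg potassium nitrate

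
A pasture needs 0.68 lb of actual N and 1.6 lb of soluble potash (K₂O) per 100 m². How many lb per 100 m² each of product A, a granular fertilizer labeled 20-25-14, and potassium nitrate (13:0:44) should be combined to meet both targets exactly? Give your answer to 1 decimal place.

With a, b = lb per 100 m² of product A and potassium nitrate:
N: 0.2·a + 0.13·b = 0.68
K₂O: 0.14·a + 0.44·b = 1.6
Solving simultaneously: a = 1.30659, b = 3.22063.

1.3 lb product A, 3.2 lb potassium nitrate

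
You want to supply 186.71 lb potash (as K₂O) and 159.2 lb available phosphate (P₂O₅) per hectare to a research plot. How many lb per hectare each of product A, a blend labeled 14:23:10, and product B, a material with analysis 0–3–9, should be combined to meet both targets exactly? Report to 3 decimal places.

493.034 lb product A, 1526.740 lb product B

With a, b = lb per hectare of product A and product B:
K₂O: 0.1·a + 0.09·b = 186.71
P₂O₅: 0.23·a + 0.03·b = 159.2
Solving simultaneously: a = 493.0339, b = 1526.7401.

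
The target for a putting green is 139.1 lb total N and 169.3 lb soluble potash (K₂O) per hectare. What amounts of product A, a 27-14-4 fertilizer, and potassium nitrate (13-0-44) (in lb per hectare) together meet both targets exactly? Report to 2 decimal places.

Let a = lb of product A, b = lb of potassium nitrate (per hectare).
N: 0.27·a + 0.13·b = 139.1
K₂O: 0.04·a + 0.44·b = 169.3
Solving simultaneously: a = 345.026, b = 353.407.

345.03 lb product A, 353.41 lb potassium nitrate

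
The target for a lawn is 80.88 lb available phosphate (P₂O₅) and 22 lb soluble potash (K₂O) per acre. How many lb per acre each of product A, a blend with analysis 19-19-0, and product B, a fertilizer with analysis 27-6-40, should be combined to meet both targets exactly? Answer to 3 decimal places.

Let a = lb of product A, b = lb of product B (per acre).
P₂O₅: 0.19·a + 0.06·b = 80.88
K₂O: 0·a + 0.4·b = 22
Solving simultaneously: a = 408.3158, b = 55.

408.316 lb product A, 55.000 lb product B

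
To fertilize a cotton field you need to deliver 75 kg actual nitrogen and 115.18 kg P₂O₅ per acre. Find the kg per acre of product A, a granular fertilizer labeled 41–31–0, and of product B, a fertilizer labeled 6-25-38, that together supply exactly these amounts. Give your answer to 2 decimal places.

141.11 kg product A, 285.74 kg product B

With a, b = kg per acre of product A and product B:
N: 0.41·a + 0.06·b = 75
P₂O₅: 0.31·a + 0.25·b = 115.18
From row1: a = (75 − 0.06·b) / 0.41.
Into row2: 0.31·(75 − 0.06·b)/0.41 + 0.25·b = 115.18 → b = 285.743, a = 141.111.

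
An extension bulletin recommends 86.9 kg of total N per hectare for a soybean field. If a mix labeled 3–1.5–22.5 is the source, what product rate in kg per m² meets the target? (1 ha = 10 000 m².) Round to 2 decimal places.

Product per hectare = 86.9 / 3% = 2896.67 kg.
Convert to per m²: 2896.67 × 0.0001 = 0.289667 kg.

0.29 kg of product per sq m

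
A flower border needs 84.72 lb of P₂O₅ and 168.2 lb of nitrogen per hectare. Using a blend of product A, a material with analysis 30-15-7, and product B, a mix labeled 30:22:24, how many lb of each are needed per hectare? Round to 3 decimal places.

551.810 lb product A, 8.857 lb product B

Let a = lb of product A, b = lb of product B (per hectare).
P₂O₅: 0.15·a + 0.22·b = 84.72
N: 0.3·a + 0.3·b = 168.2
Eliminate b: (row1) − 0.22/0.3·(row2) → -0.07·a = -38.6267, so a = 551.8095.
Then b = (168.2 − 0.3·551.8095) / 0.3 = 8.85714.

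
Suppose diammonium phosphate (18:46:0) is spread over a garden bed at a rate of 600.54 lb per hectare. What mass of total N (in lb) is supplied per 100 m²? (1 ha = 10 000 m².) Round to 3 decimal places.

nitrogen per hectare = 600.54 × 18% = 108.097 lb.
Convert to per 100 m²: 108.097 × 0.01 = 1.08097 lb.

1.081 lb N per hundred sq m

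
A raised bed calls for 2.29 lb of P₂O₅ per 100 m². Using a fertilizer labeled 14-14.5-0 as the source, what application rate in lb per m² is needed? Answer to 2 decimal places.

0.16 lb of product per sq m

Product per 100 m² = 2.29 / 14.5% = 15.7931 lb.
Convert to per m²: 15.7931 × 0.01 = 0.157931 lb.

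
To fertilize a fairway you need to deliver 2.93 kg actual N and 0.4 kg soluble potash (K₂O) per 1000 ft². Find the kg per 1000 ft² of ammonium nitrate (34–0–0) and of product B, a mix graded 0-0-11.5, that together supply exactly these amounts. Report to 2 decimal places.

8.62 kg ammonium nitrate, 3.48 kg product B

Let a = kg of ammonium nitrate, b = kg of product B (per 1000 ft²).
N: 0.34·a + 0·b = 2.93
K₂O: 0·a + 0.115·b = 0.4
Solving simultaneously: a = 8.61765, b = 3.47826.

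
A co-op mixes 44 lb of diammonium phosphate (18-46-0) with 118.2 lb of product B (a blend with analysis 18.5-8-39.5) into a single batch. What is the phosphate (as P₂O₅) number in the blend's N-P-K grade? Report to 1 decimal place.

18.3% P₂O₅

Total mass = 44 + 118.2 = 162.2 lb.
P₂O₅ mass = 46%×44 + 8%×118.2 = 29.696 lb.
% P₂O₅ = 29.696 / 162.2 = 18.3083%.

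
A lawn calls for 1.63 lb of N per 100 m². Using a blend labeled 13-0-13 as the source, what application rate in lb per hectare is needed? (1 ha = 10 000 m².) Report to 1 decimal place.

Product per 100 m² = 1.63 / 13% = 12.5385 lb.
Convert to per hectare: 12.5385 × 100 = 1253.846 lb.

1253.8 lb of product per hectare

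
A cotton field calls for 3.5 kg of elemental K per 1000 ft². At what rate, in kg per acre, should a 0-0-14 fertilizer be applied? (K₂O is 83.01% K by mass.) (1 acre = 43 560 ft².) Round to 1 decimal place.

As K₂O: 3.5 / 0.8301 = 4.21636 kg per 1000 ft².
Product per 1000 ft² = 4.21636 / 14% = 30.1169 kg.
Convert to per acre: 30.1169 × 43.56 = 1311.89 kg.

1311.9 kg of product per acre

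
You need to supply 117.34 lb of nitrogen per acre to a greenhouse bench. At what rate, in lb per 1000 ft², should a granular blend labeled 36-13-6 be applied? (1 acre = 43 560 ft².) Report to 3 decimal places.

7.483 lb of product per thousand sq ft

Product per acre = 117.34 / 36% = 325.944 lb.
Convert to per 1000 ft²: 325.944 × 0.0229568 = 7.48265 lb.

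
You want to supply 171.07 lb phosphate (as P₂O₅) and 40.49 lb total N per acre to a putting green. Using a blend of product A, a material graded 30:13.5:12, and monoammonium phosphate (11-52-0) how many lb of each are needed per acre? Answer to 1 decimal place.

15.8 lb product A, 324.9 lb monoammonium phosphate

With a, b = lb per acre of product A and monoammonium phosphate:
P₂O₅: 0.135·a + 0.52·b = 171.07
N: 0.3·a + 0.11·b = 40.49
Solving simultaneously: a = 15.8491, b = 324.866.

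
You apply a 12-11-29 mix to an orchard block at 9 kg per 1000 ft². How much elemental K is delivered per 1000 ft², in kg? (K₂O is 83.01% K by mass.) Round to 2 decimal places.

K₂O per 1000 ft² = 9 × 29% = 2.61 kg.
Elemental K = 2.61 × 0.8301 = 2.16656 kg per 1000 ft².

2.17 kg K per thousand sq ft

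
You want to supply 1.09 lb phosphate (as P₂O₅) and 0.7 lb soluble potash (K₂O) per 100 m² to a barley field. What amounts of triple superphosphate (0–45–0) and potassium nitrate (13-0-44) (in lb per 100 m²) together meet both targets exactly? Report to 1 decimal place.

2.4 lb triple superphosphate, 1.6 lb potassium nitrate

With a, b = lb per 100 m² of triple superphosphate and potassium nitrate:
P₂O₅: 0.45·a + 0·b = 1.09
K₂O: 0·a + 0.44·b = 0.7
Solving simultaneously: a = 2.42222, b = 1.59091.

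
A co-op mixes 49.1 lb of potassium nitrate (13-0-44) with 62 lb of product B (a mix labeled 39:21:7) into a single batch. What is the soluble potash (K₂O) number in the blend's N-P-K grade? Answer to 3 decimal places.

23.352% K₂O

Total mass = 49.1 + 62 = 111.1 lb.
K₂O mass = 44%×49.1 + 7%×62 = 25.944 lb.
% K₂O = 25.944 / 111.1 = 23.3519%.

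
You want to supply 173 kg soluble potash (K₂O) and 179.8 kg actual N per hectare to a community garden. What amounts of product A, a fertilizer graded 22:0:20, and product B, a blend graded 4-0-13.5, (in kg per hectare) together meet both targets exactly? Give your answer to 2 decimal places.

799.68 kg product A, 96.77 kg product B

Per-hectare balance (a = product A, b = product B):
K₂O: 0.2·a + 0.135·b = 173
N: 0.22·a + 0.04·b = 179.8
Solving simultaneously: a = 799.677, b = 96.7742.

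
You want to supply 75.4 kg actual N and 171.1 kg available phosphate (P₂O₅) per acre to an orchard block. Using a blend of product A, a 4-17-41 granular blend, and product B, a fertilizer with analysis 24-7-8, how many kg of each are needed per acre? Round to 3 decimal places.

941.737 kg product A, 157.211 kg product B

With a, b = kg per acre of product A and product B:
N: 0.04·a + 0.24·b = 75.4
P₂O₅: 0.17·a + 0.07·b = 171.1
From row1: a = (75.4 − 0.24·b) / 0.04.
Into row2: 0.17·(75.4 − 0.24·b)/0.04 + 0.07·b = 171.1 → b = 157.2105, a = 941.7368.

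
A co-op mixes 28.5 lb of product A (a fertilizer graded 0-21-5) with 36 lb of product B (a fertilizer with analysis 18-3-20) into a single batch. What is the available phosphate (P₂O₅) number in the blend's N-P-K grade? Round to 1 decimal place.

11.0% P₂O₅

Total mass = 28.5 + 36 = 64.5 lb.
P₂O₅ mass = 21%×28.5 + 3%×36 = 7.065 lb.
% P₂O₅ = 7.065 / 64.5 = 10.9535%.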